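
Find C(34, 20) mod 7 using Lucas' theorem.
6

Using Lucas' theorem:
Write n=34 and k=20 in base 7:
n in base 7: [4, 6]
k in base 7: [2, 6]
C(34,20) mod 7 = ∏ C(n_i, k_i) mod 7
Digit binomials (mod 7): C(4,2) = 6; C(6,6) = 1
Product: 6 × 1 = 6 ≡ 6 (mod 7)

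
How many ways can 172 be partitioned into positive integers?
330495499613

p(n) counts ways to write n as a sum of positive integers (order ignored).
Euler's pentagonal recurrence: p(k) = p(k-1) + p(k-2) - p(k-5) - p(k-7) + p(k-12) + p(k-15) - ... (offsets j(3j∓1)/2, signs ++--, p(0)=1, p(<0)=0).
DP table for k = 0..171: p(0)=1, p(1)=1, p(2)=2, p(3)=3, p(4)=5, p(5)=7, p(6)=11, p(7)=15, p(8)=22, p(9)=30, p(10)=42, p(11)=56, p(12)=77, p(13)=101, p(14)=135, p(15)=176, p(16)=231, p(17)=297, p(18)=385, p(19)=490, p(20)=627, p(21)=792, p(22)=1002, p(23)=1255, p(24)=1575, p(25)=1958, p(26)=2436, p(27)=3010, p(28)=3718, p(29)=4565, p(30)=5604, p(31)=6842, p(32)=8349, p(33)=10143, p(34)=12310, p(35)=14883, p(36)=17977, p(37)=21637, p(38)=26015, p(39)=31185, p(40)=37338, p(41)=44583, p(42)=53174, p(43)=63261, p(44)=75175, p(45)=89134, p(46)=105558, p(47)=124754, p(48)=147273, p(49)=173525, p(50)=204226, p(51)=239943, p(52)=281589, p(53)=329931, p(54)=386155, p(55)=451276, p(56)=526823, p(57)=614154, p(58)=715220, p(59)=831820, p(60)=966467, p(61)=1121505, p(62)=1300156, p(63)=1505499, p(64)=1741630, p(65)=2012558, p(66)=2323520, p(67)=2679689, p(68)=3087735, p(69)=3554345, p(70)=4087968, p(71)=4697205, p(72)=5392783, p(73)=6185689, p(74)=7089500, p(75)=8118264, p(76)=9289091, p(77)=10619863, p(78)=12132164, p(79)=13848650, p(80)=15796476, p(81)=18004327, p(82)=20506255, p(83)=23338469, p(84)=26543660, p(85)=30167357, p(86)=34262962, p(87)=38887673, p(88)=44108109, p(89)=49995925, p(90)=56634173, p(91)=64112359, p(92)=72533807, p(93)=82010177, p(94)=92669720, p(95)=104651419, p(96)=118114304, p(97)=133230930, p(98)=150198136, p(99)=169229875, p(100)=190569292, p(101)=214481126, p(102)=241265379, p(103)=271248950, p(104)=304801365, p(105)=342325709, p(106)=384276336, p(107)=431149389, p(108)=483502844, p(109)=541946240, p(110)=607163746, p(111)=679903203, p(112)=761002156, p(113)=851376628, p(114)=952050665, p(115)=1064144451, p(116)=1188908248, p(117)=1327710076, p(118)=1482074143, p(119)=1653668665, p(120)=1844349560, p(121)=2056148051, p(122)=2291320912, p(123)=2552338241, p(124)=2841940500, p(125)=3163127352, p(126)=3519222692, p(127)=3913864295, p(128)=4351078600, p(129)=4835271870, p(130)=5371315400, p(131)=5964539504, p(132)=6620830889, p(133)=7346629512, p(134)=8149040695, p(135)=9035836076, p(136)=10015581680, p(137)=11097645016, p(138)=12292341831, p(139)=13610949895, p(140)=15065878135, p(141)=16670689208, p(142)=18440293320, p(143)=20390982757, p(144)=22540654445, p(145)=24908858009, p(146)=27517052599, p(147)=30388671978, p(148)=33549419497, p(149)=37027355200, p(150)=40853235313, p(151)=45060624582, p(152)=49686288421, p(153)=54770336324, p(154)=60356673280, p(155)=66493182097, p(156)=73232243759, p(157)=80630964769, p(158)=88751778802, p(159)=97662728555, p(160)=107438159466, p(161)=118159068427, p(162)=129913904637, p(163)=142798995930, p(164)=156919475295, p(165)=172389800255, p(166)=189334822579, p(167)=207890420102, p(168)=228204732751, p(169)=250438925115, p(170)=274768617130, p(171)=301384802048.
Final step: p(172) = p(171) + p(170) - p(167) - p(165) + p(160) + p(157) - p(150) - p(146) + p(137) + p(132) - p(121) - p(115) + p(102) + p(95) - p(80) - p(72) + p(55) + p(46) - p(27) - p(17)
= 301384802048 + 274768617130 - 207890420102 - 172389800255 + 107438159466 + 80630964769 - 40853235313 - 27517052599 + 11097645016 + 6620830889 - 2056148051 - 1064144451 + 241265379 + 104651419 - 15796476 - 5392783 + 451276 + 105558 - 3010 - 297
= 330495499613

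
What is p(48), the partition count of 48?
147273

p(n) counts ways to write n as a sum of positive integers (order ignored).
Euler's pentagonal recurrence: p(k) = p(k-1) + p(k-2) - p(k-5) - p(k-7) + p(k-12) + p(k-15) - ... (offsets j(3j∓1)/2, signs ++--, p(0)=1, p(<0)=0).
DP table for k = 0..47: p(0)=1, p(1)=1, p(2)=2, p(3)=3, p(4)=5, p(5)=7, p(6)=11, p(7)=15, p(8)=22, p(9)=30, p(10)=42, p(11)=56, p(12)=77, p(13)=101, p(14)=135, p(15)=176, p(16)=231, p(17)=297, p(18)=385, p(19)=490, p(20)=627, p(21)=792, p(22)=1002, p(23)=1255, p(24)=1575, p(25)=1958, p(26)=2436, p(27)=3010, p(28)=3718, p(29)=4565, p(30)=5604, p(31)=6842, p(32)=8349, p(33)=10143, p(34)=12310, p(35)=14883, p(36)=17977, p(37)=21637, p(38)=26015, p(39)=31185, p(40)=37338, p(41)=44583, p(42)=53174, p(43)=63261, p(44)=75175, p(45)=89134, p(46)=105558, p(47)=124754.
Final step: p(48) = p(47) + p(46) - p(43) - p(41) + p(36) + p(33) - p(26) - p(22) + p(13) + p(8)
= 124754 + 105558 - 63261 - 44583 + 17977 + 10143 - 2436 - 1002 + 101 + 22
= 147273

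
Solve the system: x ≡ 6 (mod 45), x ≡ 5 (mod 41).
456

Using Chinese Remainder Theorem:
M = 45 × 41 = 1845
M1 = 41, M2 = 45
y1 = 41^(-1) mod 45 = 11
y2 = 45^(-1) mod 41 = 31
x = (6×41×11 + 5×45×31) mod 1845 = 456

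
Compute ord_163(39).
81

163 is prime, so ord(39) divides φ(163) = 162.
Divisors of 162: 1, 2, 3, 6, 9, 18, 27, 54, 81, 162.
Repeated squaring: 39^1 ≡ 39, 39^2 ≡ 54, 39^4 ≡ 145, 39^8 ≡ 161, 39^16 ≡ 4, 39^32 ≡ 16, 39^64 ≡ 93, 39^128 ≡ 10 (mod 163).
Test 39^d mod 163 for each divisor d in increasing order:
39^1 ≡ 39
39^2 ≡ 54
39^3 = 39^2·39^1 ≡ 150
39^6 = 39^4·39^2 ≡ 6
39^9 = 39^8·39^1 ≡ 85
39^18 = 39^16·39^2 ≡ 53
39^27 = 39^16·39^8·39^2·39^1 ≡ 104
39^54 = 39^32·39^16·39^4·39^2 ≡ 58
39^81 = 39^64·39^16·39^1 ≡ 1  ← first divisor giving 1
The order is 81.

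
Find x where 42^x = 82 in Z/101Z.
74

Baby-step giant-step with step n = ⌈√101⌉ = 11.
Baby steps 42^j mod 101 (j:value) for j=0..10: 0:1, 1:42, 2:47, 3:55, 4:88, 5:60, 6:96, 7:93, 8:68, 9:28, 10:65.
Giant-step multiplier: 42^(-11) ≡ 42^(100-11) = 42^89 ≡ 34 (mod 101).
Giant steps γ_i = 82·34^i mod 101: γ_0=82, γ_1=61, γ_2=54, γ_3=18, γ_4=6, γ_5=2, γ_6=68 (in table at j=8).
x = i·n + j = 6·11 + 8 = 74.
Check: 42^74 ≡ 82 (mod 101).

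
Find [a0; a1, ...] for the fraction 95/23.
[4; 7, 1, 2]

Euclidean algorithm steps:
95 = 4 × 23 + 3
23 = 7 × 3 + 2
3 = 1 × 2 + 1
2 = 2 × 1 + 0
Continued fraction: [4; 7, 1, 2]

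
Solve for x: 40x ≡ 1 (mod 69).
19

gcd(40, 69) = 1, so the inverse exists.
Extended Euclidean algorithm on (69, 40):
69 = 1 × 40 + 29  ⟹  29 = (1)·69 + (-1)·40
40 = 1 × 29 + 11  ⟹  11 = (-1)·69 + (2)·40
29 = 2 × 11 + 7  ⟹  7 = (3)·69 + (-5)·40
11 = 1 × 7 + 4  ⟹  4 = (-4)·69 + (7)·40
7 = 1 × 4 + 3  ⟹  3 = (7)·69 + (-12)·40
4 = 1 × 3 + 1  ⟹  1 = (-11)·69 + (19)·40
So (19)·40 ≡ 1 (mod 69), i.e. 40^(-1) ≡ 19 (mod 69).
Check: 40 × 19 = 760 ≡ 1 (mod 69)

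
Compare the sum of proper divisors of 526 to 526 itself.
deficient

Proper divisors of 526: sum = 1 + 2 + 263 = 266
Since 266 < 526, 526 is deficient.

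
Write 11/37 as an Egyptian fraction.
1/4 + 1/22 + 1/543 + 1/884004

Greedy algorithm:
11/37: ceiling(37/11) = 4, use 1/4
7/148: ceiling(148/7) = 22, use 1/22
3/1628: ceiling(1628/3) = 543, use 1/543
1/884004: ceiling(884004/1) = 884004, use 1/884004
Result: 11/37 = 1/4 + 1/22 + 1/543 + 1/884004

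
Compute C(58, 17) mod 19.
0

Using Lucas' theorem:
Write n=58 and k=17 in base 19:
n in base 19: [3, 1]
k in base 19: [0, 17]
C(58,17) mod 19 = ∏ C(n_i, k_i) mod 19
Digit binomials (mod 19): C(3,0) = 1; C(1,17) = 0 (k_i > n_i)
Product: 1 × 0 = 0 ≡ 0 (mod 19)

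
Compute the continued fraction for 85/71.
[1; 5, 14]

Euclidean algorithm steps:
85 = 1 × 71 + 14
71 = 5 × 14 + 1
14 = 14 × 1 + 0
Continued fraction: [1; 5, 14]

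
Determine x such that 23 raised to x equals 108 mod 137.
35

Baby-step giant-step with step n = ⌈√137⌉ = 12.
Baby steps 23^j mod 137 (j:value) for j=0..11: 0:1, 1:23, 2:118, 3:111, 4:87, 5:83, 6:128, 7:67, 8:34, 9:97, 10:39, 11:75.
Giant-step multiplier: 23^(-12) ≡ 23^(136-12) = 23^124 ≡ 22 (mod 137).
Giant steps γ_i = 108·22^i mod 137: γ_0=108, γ_1=47, γ_2=75 (in table at j=11).
x = i·n + j = 2·12 + 11 = 35.
Check: 23^35 ≡ 108 (mod 137).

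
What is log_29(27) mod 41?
35

Baby-step giant-step with step n = ⌈√41⌉ = 7.
Baby steps 29^j mod 41 (j:value) for j=0..6: 0:1, 1:29, 2:21, 3:35, 4:31, 5:38, 6:36.
Giant-step multiplier: 29^(-7) ≡ 29^(40-7) = 29^33 ≡ 13 (mod 41).
Giant steps γ_i = 27·13^i mod 41: γ_0=27, γ_1=23, γ_2=12, γ_3=33, γ_4=19, γ_5=1 (in table at j=0).
x = i·n + j = 5·7 + 0 = 35.
Check: 29^35 ≡ 27 (mod 41).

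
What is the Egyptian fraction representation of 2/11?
1/6 + 1/66

Greedy algorithm:
2/11: ceiling(11/2) = 6, use 1/6
1/66: ceiling(66/1) = 66, use 1/66
Result: 2/11 = 1/6 + 1/66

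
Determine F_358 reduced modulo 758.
57

Matrix identity: Q^n = [[F_(n+1), F_n], [F_n, F_(n-1)]] with Q = [[1,1],[1,0]].
n = 358 = 101100110₂. Square-and-multiply, entries mod 758:
Q^1 = [[1,1],[1,0]]
Q^2 = (Q^1)² = [[2,1],[1,1]]
Q^5 = (Q^2)²·Q = [[8,5],[5,3]]
Q^11 = (Q^5)²·Q = [[144,89],[89,55]]
Q^22 = (Q^11)² = [[611,277],[277,334]]
Q^44 = (Q^22)² = [[556,255],[255,301]]
Q^89 = (Q^44)²·Q = [[698,467],[467,231]]
Q^179 = (Q^89)²·Q = [[620,353],[353,267]]
Q^358 = (Q^179)² = [[391,57],[57,334]]
F_358 mod 758 = Q^358[0][1] = 57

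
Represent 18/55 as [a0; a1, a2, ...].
[0; 3, 18]

Euclidean algorithm steps:
18 = 0 × 55 + 18
55 = 3 × 18 + 1
18 = 18 × 1 + 0
Continued fraction: [0; 3, 18]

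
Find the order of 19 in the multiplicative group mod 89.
88

89 is prime, so ord(19) divides φ(89) = 88.
Divisors of 88: 1, 2, 4, 8, 11, 22, 44, 88.
Repeated squaring: 19^1 ≡ 19, 19^2 ≡ 5, 19^4 ≡ 25, 19^8 ≡ 2, 19^16 ≡ 4, 19^32 ≡ 16, 19^64 ≡ 78 (mod 89).
Test 19^d mod 89 for each divisor d in increasing order:
19^1 ≡ 19
19^2 ≡ 5
19^4 ≡ 25
19^8 ≡ 2
19^11 = 19^8·19^2·19^1 ≡ 12
19^22 = 19^16·19^4·19^2 ≡ 55
19^44 = 19^32·19^8·19^4 ≡ 88
19^88 = 19^64·19^16·19^8 ≡ 1  ← first divisor giving 1
The order is 88.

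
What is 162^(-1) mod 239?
90

gcd(162, 239) = 1, so the inverse exists.
Extended Euclidean algorithm on (239, 162):
239 = 1 × 162 + 77  ⟹  77 = (1)·239 + (-1)·162
162 = 2 × 77 + 8  ⟹  8 = (-2)·239 + (3)·162
77 = 9 × 8 + 5  ⟹  5 = (19)·239 + (-28)·162
8 = 1 × 5 + 3  ⟹  3 = (-21)·239 + (31)·162
5 = 1 × 3 + 2  ⟹  2 = (40)·239 + (-59)·162
3 = 1 × 2 + 1  ⟹  1 = (-61)·239 + (90)·162
So (90)·162 ≡ 1 (mod 239), i.e. 162^(-1) ≡ 90 (mod 239).
Check: 162 × 90 = 14580 ≡ 1 (mod 239)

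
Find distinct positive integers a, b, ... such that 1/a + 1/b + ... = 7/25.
1/4 + 1/34 + 1/1700

Greedy algorithm:
7/25: ceiling(25/7) = 4, use 1/4
3/100: ceiling(100/3) = 34, use 1/34
1/1700: ceiling(1700/1) = 1700, use 1/1700
Result: 7/25 = 1/4 + 1/34 + 1/1700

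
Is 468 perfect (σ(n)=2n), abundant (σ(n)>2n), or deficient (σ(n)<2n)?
abundant

Proper divisors of 468: sum = 1 + 2 + 3 + 4 + 6 + 9 + 12 + 13 + ... + 78 + 117 + 156 + 234 (17 divisors) = 806
Since 806 > 468, 468 is abundant.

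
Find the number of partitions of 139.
13610949895

p(n) counts ways to write n as a sum of positive integers (order ignored).
Euler's pentagonal recurrence: p(k) = p(k-1) + p(k-2) - p(k-5) - p(k-7) + p(k-12) + p(k-15) - ... (offsets j(3j∓1)/2, signs ++--, p(0)=1, p(<0)=0).
DP table for k = 0..138: p(0)=1, p(1)=1, p(2)=2, p(3)=3, p(4)=5, p(5)=7, p(6)=11, p(7)=15, p(8)=22, p(9)=30, p(10)=42, p(11)=56, p(12)=77, p(13)=101, p(14)=135, p(15)=176, p(16)=231, p(17)=297, p(18)=385, p(19)=490, p(20)=627, p(21)=792, p(22)=1002, p(23)=1255, p(24)=1575, p(25)=1958, p(26)=2436, p(27)=3010, p(28)=3718, p(29)=4565, p(30)=5604, p(31)=6842, p(32)=8349, p(33)=10143, p(34)=12310, p(35)=14883, p(36)=17977, p(37)=21637, p(38)=26015, p(39)=31185, p(40)=37338, p(41)=44583, p(42)=53174, p(43)=63261, p(44)=75175, p(45)=89134, p(46)=105558, p(47)=124754, p(48)=147273, p(49)=173525, p(50)=204226, p(51)=239943, p(52)=281589, p(53)=329931, p(54)=386155, p(55)=451276, p(56)=526823, p(57)=614154, p(58)=715220, p(59)=831820, p(60)=966467, p(61)=1121505, p(62)=1300156, p(63)=1505499, p(64)=1741630, p(65)=2012558, p(66)=2323520, p(67)=2679689, p(68)=3087735, p(69)=3554345, p(70)=4087968, p(71)=4697205, p(72)=5392783, p(73)=6185689, p(74)=7089500, p(75)=8118264, p(76)=9289091, p(77)=10619863, p(78)=12132164, p(79)=13848650, p(80)=15796476, p(81)=18004327, p(82)=20506255, p(83)=23338469, p(84)=26543660, p(85)=30167357, p(86)=34262962, p(87)=38887673, p(88)=44108109, p(89)=49995925, p(90)=56634173, p(91)=64112359, p(92)=72533807, p(93)=82010177, p(94)=92669720, p(95)=104651419, p(96)=118114304, p(97)=133230930, p(98)=150198136, p(99)=169229875, p(100)=190569292, p(101)=214481126, p(102)=241265379, p(103)=271248950, p(104)=304801365, p(105)=342325709, p(106)=384276336, p(107)=431149389, p(108)=483502844, p(109)=541946240, p(110)=607163746, p(111)=679903203, p(112)=761002156, p(113)=851376628, p(114)=952050665, p(115)=1064144451, p(116)=1188908248, p(117)=1327710076, p(118)=1482074143, p(119)=1653668665, p(120)=1844349560, p(121)=2056148051, p(122)=2291320912, p(123)=2552338241, p(124)=2841940500, p(125)=3163127352, p(126)=3519222692, p(127)=3913864295, p(128)=4351078600, p(129)=4835271870, p(130)=5371315400, p(131)=5964539504, p(132)=6620830889, p(133)=7346629512, p(134)=8149040695, p(135)=9035836076, p(136)=10015581680, p(137)=11097645016, p(138)=12292341831.
Final step: p(139) = p(138) + p(137) - p(134) - p(132) + p(127) + p(124) - p(117) - p(113) + p(104) + p(99) - p(88) - p(82) + p(69) + p(62) - p(47) - p(39) + p(22) + p(13)
= 12292341831 + 11097645016 - 8149040695 - 6620830889 + 3913864295 + 2841940500 - 1327710076 - 851376628 + 304801365 + 169229875 - 44108109 - 20506255 + 3554345 + 1300156 - 124754 - 31185 + 1002 + 101
= 13610949895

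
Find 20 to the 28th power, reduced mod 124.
72

Repeated squaring. Binary of 28 = 11100.
20^1 ≡ 20 (mod 124); 20^2 ≡ 28 (mod 124); 20^4 ≡ 40 (mod 124); 20^8 ≡ 112 (mod 124); 20^16 ≡ 20 (mod 124)
20^28 = 20^4 × 20^8 × 20^16 ≡ 72 (mod 124)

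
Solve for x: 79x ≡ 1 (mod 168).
151

gcd(79, 168) = 1, so the inverse exists.
Extended Euclidean algorithm on (168, 79):
168 = 2 × 79 + 10  ⟹  10 = (1)·168 + (-2)·79
79 = 7 × 10 + 9  ⟹  9 = (-7)·168 + (15)·79
10 = 1 × 9 + 1  ⟹  1 = (8)·168 + (-17)·79
So (-17)·79 ≡ 1 (mod 168), i.e. 79^(-1) ≡ -17 ≡ 151 (mod 168).
Check: 79 × 151 = 11929 ≡ 1 (mod 168)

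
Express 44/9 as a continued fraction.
[4; 1, 8]

Euclidean algorithm steps:
44 = 4 × 9 + 8
9 = 1 × 8 + 1
8 = 8 × 1 + 0
Continued fraction: [4; 1, 8]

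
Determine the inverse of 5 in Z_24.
5

gcd(5, 24) = 1, so the inverse exists.
Extended Euclidean algorithm on (24, 5):
24 = 4 × 5 + 4  ⟹  4 = (1)·24 + (-4)·5
5 = 1 × 4 + 1  ⟹  1 = (-1)·24 + (5)·5
So (5)·5 ≡ 1 (mod 24), i.e. 5^(-1) ≡ 5 (mod 24).
Check: 5 × 5 = 25 ≡ 1 (mod 24)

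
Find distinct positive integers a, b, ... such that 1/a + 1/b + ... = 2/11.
1/6 + 1/66

Greedy algorithm:
2/11: ceiling(11/2) = 6, use 1/6
1/66: ceiling(66/1) = 66, use 1/66
Result: 2/11 = 1/6 + 1/66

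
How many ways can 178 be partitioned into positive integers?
571701605655

p(n) counts ways to write n as a sum of positive integers (order ignored).
Euler's pentagonal recurrence: p(k) = p(k-1) + p(k-2) - p(k-5) - p(k-7) + p(k-12) + p(k-15) - ... (offsets j(3j∓1)/2, signs ++--, p(0)=1, p(<0)=0).
DP table for k = 0..177: p(0)=1, p(1)=1, p(2)=2, p(3)=3, p(4)=5, p(5)=7, p(6)=11, p(7)=15, p(8)=22, p(9)=30, p(10)=42, p(11)=56, p(12)=77, p(13)=101, p(14)=135, p(15)=176, p(16)=231, p(17)=297, p(18)=385, p(19)=490, p(20)=627, p(21)=792, p(22)=1002, p(23)=1255, p(24)=1575, p(25)=1958, p(26)=2436, p(27)=3010, p(28)=3718, p(29)=4565, p(30)=5604, p(31)=6842, p(32)=8349, p(33)=10143, p(34)=12310, p(35)=14883, p(36)=17977, p(37)=21637, p(38)=26015, p(39)=31185, p(40)=37338, p(41)=44583, p(42)=53174, p(43)=63261, p(44)=75175, p(45)=89134, p(46)=105558, p(47)=124754, p(48)=147273, p(49)=173525, p(50)=204226, p(51)=239943, p(52)=281589, p(53)=329931, p(54)=386155, p(55)=451276, p(56)=526823, p(57)=614154, p(58)=715220, p(59)=831820, p(60)=966467, p(61)=1121505, p(62)=1300156, p(63)=1505499, p(64)=1741630, p(65)=2012558, p(66)=2323520, p(67)=2679689, p(68)=3087735, p(69)=3554345, p(70)=4087968, p(71)=4697205, p(72)=5392783, p(73)=6185689, p(74)=7089500, p(75)=8118264, p(76)=9289091, p(77)=10619863, p(78)=12132164, p(79)=13848650, p(80)=15796476, p(81)=18004327, p(82)=20506255, p(83)=23338469, p(84)=26543660, p(85)=30167357, p(86)=34262962, p(87)=38887673, p(88)=44108109, p(89)=49995925, p(90)=56634173, p(91)=64112359, p(92)=72533807, p(93)=82010177, p(94)=92669720, p(95)=104651419, p(96)=118114304, p(97)=133230930, p(98)=150198136, p(99)=169229875, p(100)=190569292, p(101)=214481126, p(102)=241265379, p(103)=271248950, p(104)=304801365, p(105)=342325709, p(106)=384276336, p(107)=431149389, p(108)=483502844, p(109)=541946240, p(110)=607163746, p(111)=679903203, p(112)=761002156, p(113)=851376628, p(114)=952050665, p(115)=1064144451, p(116)=1188908248, p(117)=1327710076, p(118)=1482074143, p(119)=1653668665, p(120)=1844349560, p(121)=2056148051, p(122)=2291320912, p(123)=2552338241, p(124)=2841940500, p(125)=3163127352, p(126)=3519222692, p(127)=3913864295, p(128)=4351078600, p(129)=4835271870, p(130)=5371315400, p(131)=5964539504, p(132)=6620830889, p(133)=7346629512, p(134)=8149040695, p(135)=9035836076, p(136)=10015581680, p(137)=11097645016, p(138)=12292341831, p(139)=13610949895, p(140)=15065878135, p(141)=16670689208, p(142)=18440293320, p(143)=20390982757, p(144)=22540654445, p(145)=24908858009, p(146)=27517052599, p(147)=30388671978, p(148)=33549419497, p(149)=37027355200, p(150)=40853235313, p(151)=45060624582, p(152)=49686288421, p(153)=54770336324, p(154)=60356673280, p(155)=66493182097, p(156)=73232243759, p(157)=80630964769, p(158)=88751778802, p(159)=97662728555, p(160)=107438159466, p(161)=118159068427, p(162)=129913904637, p(163)=142798995930, p(164)=156919475295, p(165)=172389800255, p(166)=189334822579, p(167)=207890420102, p(168)=228204732751, p(169)=250438925115, p(170)=274768617130, p(171)=301384802048, p(172)=330495499613, p(173)=362326859895, p(174)=397125074750, p(175)=435157697830, p(176)=476715857290, p(177)=522115831195.
Final step: p(178) = p(177) + p(176) - p(173) - p(171) + p(166) + p(163) - p(156) - p(152) + p(143) + p(138) - p(127) - p(121) + p(108) + p(101) - p(86) - p(78) + p(61) + p(52) - p(33) - p(23) + p(2)
= 522115831195 + 476715857290 - 362326859895 - 301384802048 + 189334822579 + 142798995930 - 73232243759 - 49686288421 + 20390982757 + 12292341831 - 3913864295 - 2056148051 + 483502844 + 214481126 - 34262962 - 12132164 + 1121505 + 281589 - 10143 - 1255 + 2
= 571701605655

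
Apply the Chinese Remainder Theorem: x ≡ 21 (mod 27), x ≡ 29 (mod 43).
588

Using Chinese Remainder Theorem:
M = 27 × 43 = 1161
M1 = 43, M2 = 27
y1 = 43^(-1) mod 27 = 22
y2 = 27^(-1) mod 43 = 8
x = (21×43×22 + 29×27×8) mod 1161 = 588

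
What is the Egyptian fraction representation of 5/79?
1/16 + 1/1264

Greedy algorithm:
5/79: ceiling(79/5) = 16, use 1/16
1/1264: ceiling(1264/1) = 1264, use 1/1264
Result: 5/79 = 1/16 + 1/1264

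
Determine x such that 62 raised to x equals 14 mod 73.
59

Baby-step giant-step with step n = ⌈√73⌉ = 9.
Baby steps 62^j mod 73 (j:value) for j=0..8: 0:1, 1:62, 2:48, 3:56, 4:41, 5:60, 6:70, 7:33, 8:2.
Giant-step multiplier: 62^(-9) ≡ 62^(72-9) = 62^63 ≡ 63 (mod 73).
Giant steps γ_i = 14·63^i mod 73: γ_0=14, γ_1=6, γ_2=13, γ_3=16, γ_4=59, γ_5=67, γ_6=60 (in table at j=5).
x = i·n + j = 6·9 + 5 = 59.
Check: 62^59 ≡ 14 (mod 73).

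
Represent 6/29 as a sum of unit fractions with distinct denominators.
1/5 + 1/145

Greedy algorithm:
6/29: ceiling(29/6) = 5, use 1/5
1/145: ceiling(145/1) = 145, use 1/145
Result: 6/29 = 1/5 + 1/145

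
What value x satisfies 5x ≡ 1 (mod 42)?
17

gcd(5, 42) = 1, so the inverse exists.
Extended Euclidean algorithm on (42, 5):
42 = 8 × 5 + 2  ⟹  2 = (1)·42 + (-8)·5
5 = 2 × 2 + 1  ⟹  1 = (-2)·42 + (17)·5
So (17)·5 ≡ 1 (mod 42), i.e. 5^(-1) ≡ 17 (mod 42).
Check: 5 × 17 = 85 ≡ 1 (mod 42)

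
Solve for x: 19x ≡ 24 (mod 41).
x ≡ 25 (mod 41)

gcd(19, 41) = 1, which divides 24, so solutions exist.
Find 19^(-1) mod 41 by the extended Euclidean algorithm:
41 = 2 × 19 + 3  ⟹  3 = (1)·41 + (-2)·19
19 = 6 × 3 + 1  ⟹  1 = (-6)·41 + (13)·19
So (13)·19 ≡ 1 (mod 41), i.e. 19^(-1) ≡ 13 (mod 41).
x ≡ 13 × 24 = 312 ≡ 25 (mod 41).
Check: 19 × 25 = 475 ≡ 24 (mod 41).
Unique solution: x ≡ 25 (mod 41)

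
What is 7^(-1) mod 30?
13

gcd(7, 30) = 1, so the inverse exists.
Extended Euclidean algorithm on (30, 7):
30 = 4 × 7 + 2  ⟹  2 = (1)·30 + (-4)·7
7 = 3 × 2 + 1  ⟹  1 = (-3)·30 + (13)·7
So (13)·7 ≡ 1 (mod 30), i.e. 7^(-1) ≡ 13 (mod 30).
Check: 7 × 13 = 91 ≡ 1 (mod 30)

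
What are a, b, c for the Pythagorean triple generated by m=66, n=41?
(2675, 5412, 6037)

Euclid's formula: a = m² - n², b = 2mn, c = m² + n²
m = 66, n = 41
a = 66² - 41² = 4356 - 1681 = 2675
b = 2 × 66 × 41 = 5412
c = 66² + 41² = 4356 + 1681 = 6037
Verification: 2675² + 5412² = 7155625 + 29289744 = 36445369 = 6037² ✓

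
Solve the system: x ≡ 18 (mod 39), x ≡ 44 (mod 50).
1344

Using Chinese Remainder Theorem:
M = 39 × 50 = 1950
M1 = 50, M2 = 39
y1 = 50^(-1) mod 39 = 32
y2 = 39^(-1) mod 50 = 9
x = (18×50×32 + 44×39×9) mod 1950 = 1344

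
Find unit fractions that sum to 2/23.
1/12 + 1/276

Greedy algorithm:
2/23: ceiling(23/2) = 12, use 1/12
1/276: ceiling(276/1) = 276, use 1/276
Result: 2/23 = 1/12 + 1/276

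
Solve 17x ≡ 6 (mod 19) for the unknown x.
x ≡ 16 (mod 19)

gcd(17, 19) = 1, which divides 6, so solutions exist.
Find 17^(-1) mod 19 by the extended Euclidean algorithm:
19 = 1 × 17 + 2  ⟹  2 = (1)·19 + (-1)·17
17 = 8 × 2 + 1  ⟹  1 = (-8)·19 + (9)·17
So (9)·17 ≡ 1 (mod 19), i.e. 17^(-1) ≡ 9 (mod 19).
x ≡ 9 × 6 = 54 ≡ 16 (mod 19).
Check: 17 × 16 = 272 ≡ 6 (mod 19).
Unique solution: x ≡ 16 (mod 19)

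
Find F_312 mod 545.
74

Matrix identity: Q^n = [[F_(n+1), F_n], [F_n, F_(n-1)]] with Q = [[1,1],[1,0]].
n = 312 = 100111000₂. Square-and-multiply, entries mod 545:
Q^1 = [[1,1],[1,0]]
Q^2 = (Q^1)² = [[2,1],[1,1]]
Q^4 = (Q^2)² = [[5,3],[3,2]]
Q^9 = (Q^4)²·Q = [[55,34],[34,21]]
Q^19 = (Q^9)²·Q = [[225,366],[366,404]]
Q^39 = (Q^19)²·Q = [[50,371],[371,224]]
Q^78 = (Q^39)² = [[76,284],[284,337]]
Q^156 = (Q^78)² = [[322,117],[117,205]]
Q^312 = (Q^156)² = [[198,74],[74,124]]
F_312 mod 545 = Q^312[0][1] = 74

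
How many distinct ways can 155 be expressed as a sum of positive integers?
66493182097

p(n) counts ways to write n as a sum of positive integers (order ignored).
Euler's pentagonal recurrence: p(k) = p(k-1) + p(k-2) - p(k-5) - p(k-7) + p(k-12) + p(k-15) - ... (offsets j(3j∓1)/2, signs ++--, p(0)=1, p(<0)=0).
DP table for k = 0..154: p(0)=1, p(1)=1, p(2)=2, p(3)=3, p(4)=5, p(5)=7, p(6)=11, p(7)=15, p(8)=22, p(9)=30, p(10)=42, p(11)=56, p(12)=77, p(13)=101, p(14)=135, p(15)=176, p(16)=231, p(17)=297, p(18)=385, p(19)=490, p(20)=627, p(21)=792, p(22)=1002, p(23)=1255, p(24)=1575, p(25)=1958, p(26)=2436, p(27)=3010, p(28)=3718, p(29)=4565, p(30)=5604, p(31)=6842, p(32)=8349, p(33)=10143, p(34)=12310, p(35)=14883, p(36)=17977, p(37)=21637, p(38)=26015, p(39)=31185, p(40)=37338, p(41)=44583, p(42)=53174, p(43)=63261, p(44)=75175, p(45)=89134, p(46)=105558, p(47)=124754, p(48)=147273, p(49)=173525, p(50)=204226, p(51)=239943, p(52)=281589, p(53)=329931, p(54)=386155, p(55)=451276, p(56)=526823, p(57)=614154, p(58)=715220, p(59)=831820, p(60)=966467, p(61)=1121505, p(62)=1300156, p(63)=1505499, p(64)=1741630, p(65)=2012558, p(66)=2323520, p(67)=2679689, p(68)=3087735, p(69)=3554345, p(70)=4087968, p(71)=4697205, p(72)=5392783, p(73)=6185689, p(74)=7089500, p(75)=8118264, p(76)=9289091, p(77)=10619863, p(78)=12132164, p(79)=13848650, p(80)=15796476, p(81)=18004327, p(82)=20506255, p(83)=23338469, p(84)=26543660, p(85)=30167357, p(86)=34262962, p(87)=38887673, p(88)=44108109, p(89)=49995925, p(90)=56634173, p(91)=64112359, p(92)=72533807, p(93)=82010177, p(94)=92669720, p(95)=104651419, p(96)=118114304, p(97)=133230930, p(98)=150198136, p(99)=169229875, p(100)=190569292, p(101)=214481126, p(102)=241265379, p(103)=271248950, p(104)=304801365, p(105)=342325709, p(106)=384276336, p(107)=431149389, p(108)=483502844, p(109)=541946240, p(110)=607163746, p(111)=679903203, p(112)=761002156, p(113)=851376628, p(114)=952050665, p(115)=1064144451, p(116)=1188908248, p(117)=1327710076, p(118)=1482074143, p(119)=1653668665, p(120)=1844349560, p(121)=2056148051, p(122)=2291320912, p(123)=2552338241, p(124)=2841940500, p(125)=3163127352, p(126)=3519222692, p(127)=3913864295, p(128)=4351078600, p(129)=4835271870, p(130)=5371315400, p(131)=5964539504, p(132)=6620830889, p(133)=7346629512, p(134)=8149040695, p(135)=9035836076, p(136)=10015581680, p(137)=11097645016, p(138)=12292341831, p(139)=13610949895, p(140)=15065878135, p(141)=16670689208, p(142)=18440293320, p(143)=20390982757, p(144)=22540654445, p(145)=24908858009, p(146)=27517052599, p(147)=30388671978, p(148)=33549419497, p(149)=37027355200, p(150)=40853235313, p(151)=45060624582, p(152)=49686288421, p(153)=54770336324, p(154)=60356673280.
Final step: p(155) = p(154) + p(153) - p(150) - p(148) + p(143) + p(140) - p(133) - p(129) + p(120) + p(115) - p(104) - p(98) + p(85) + p(78) - p(63) - p(55) + p(38) + p(29) - p(10) - p(0)
= 60356673280 + 54770336324 - 40853235313 - 33549419497 + 20390982757 + 15065878135 - 7346629512 - 4835271870 + 1844349560 + 1064144451 - 304801365 - 150198136 + 30167357 + 12132164 - 1505499 - 451276 + 26015 + 4565 - 42 - 1
= 66493182097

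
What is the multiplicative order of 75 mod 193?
96

193 is prime, so ord(75) divides φ(193) = 192.
Divisors of 192: 1, 2, 3, 4, 6, 8, 12, 16, 24, 32, 48, 64, 96, 192.
Repeated squaring: 75^1 ≡ 75, 75^2 ≡ 28, 75^4 ≡ 12, 75^8 ≡ 144, 75^16 ≡ 85, 75^32 ≡ 84, 75^64 ≡ 108, 75^128 ≡ 84 (mod 193).
Test 75^d mod 193 for each divisor d in increasing order:
75^1 ≡ 75
75^2 ≡ 28
75^3 = 75^2·75^1 ≡ 170
75^4 ≡ 12
75^6 = 75^4·75^2 ≡ 143
75^8 ≡ 144
75^12 = 75^8·75^4 ≡ 184
75^16 ≡ 85
75^24 = 75^16·75^8 ≡ 81
75^32 ≡ 84
75^48 = 75^32·75^16 ≡ 192
75^64 ≡ 108
75^96 = 75^64·75^32 ≡ 1  ← first divisor giving 1
The order is 96.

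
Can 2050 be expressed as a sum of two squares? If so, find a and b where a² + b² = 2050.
5² + 45² (a=5, b=45)

Factorization: 2050 = 2 × 5^2 × 41
By Fermat: n is sum of two squares iff every prime p ≡ 3 (mod 4) appears to even power.
All primes ≡ 3 (mod 4) appear to even power.
Search a = 0, 1, 2, … for 2050 - a² a perfect square: first hit at a = 5: 2050 - 25 = 2025 = 45².
2050 = 5² + 45² = 25 + 2025 ✓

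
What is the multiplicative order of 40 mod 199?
33

199 is prime, so ord(40) divides φ(199) = 198.
Divisors of 198: 1, 2, 3, 6, 9, 11, 18, 22, 33, 66, 99, 198.
Repeated squaring: 40^1 ≡ 40, 40^2 ≡ 8, 40^4 ≡ 64, 40^8 ≡ 116, 40^16 ≡ 123, 40^32 ≡ 5, 40^64 ≡ 25, 40^128 ≡ 28 (mod 199).
Test 40^d mod 199 for each divisor d in increasing order:
40^1 ≡ 40
40^2 ≡ 8
40^3 = 40^2·40^1 ≡ 121
40^6 = 40^4·40^2 ≡ 114
40^9 = 40^8·40^1 ≡ 63
40^11 = 40^8·40^2·40^1 ≡ 106
40^18 = 40^16·40^2 ≡ 188
40^22 = 40^16·40^4·40^2 ≡ 92
40^33 = 40^32·40^1 ≡ 1  ← first divisor giving 1
The order is 33.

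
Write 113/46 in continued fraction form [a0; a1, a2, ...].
[2; 2, 5, 4]

Euclidean algorithm steps:
113 = 2 × 46 + 21
46 = 2 × 21 + 4
21 = 5 × 4 + 1
4 = 4 × 1 + 0
Continued fraction: [2; 2, 5, 4]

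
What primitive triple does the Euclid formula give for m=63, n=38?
(2525, 4788, 5413)

Euclid's formula: a = m² - n², b = 2mn, c = m² + n²
m = 63, n = 38
a = 63² - 38² = 3969 - 1444 = 2525
b = 2 × 63 × 38 = 4788
c = 63² + 38² = 3969 + 1444 = 5413
Verification: 2525² + 4788² = 6375625 + 22924944 = 29300569 = 5413² ✓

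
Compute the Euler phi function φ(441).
252

441 = 3^2 × 7^2
φ(n) = n × ∏(1 - 1/p) for each prime p dividing n
φ(441) = 441 × (1 - 1/3) × (1 - 1/7) = 252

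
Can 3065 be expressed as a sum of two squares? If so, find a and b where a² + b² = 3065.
16² + 53² (a=16, b=53)

Factorization: 3065 = 5 × 613
By Fermat: n is sum of two squares iff every prime p ≡ 3 (mod 4) appears to even power.
All primes ≡ 3 (mod 4) appear to even power.
Search a = 0, 1, 2, … for 3065 - a² a perfect square: first hit at a = 16: 3065 - 256 = 2809 = 53².
3065 = 16² + 53² = 256 + 2809 ✓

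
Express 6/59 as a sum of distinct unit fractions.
1/10 + 1/590

Greedy algorithm:
6/59: ceiling(59/6) = 10, use 1/10
1/590: ceiling(590/1) = 590, use 1/590
Result: 6/59 = 1/10 + 1/590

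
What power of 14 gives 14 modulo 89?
1

Baby-step giant-step with step n = ⌈√89⌉ = 10.
Baby steps 14^j mod 89 (j:value) for j=0..9: 0:1, 1:14, 2:18, 3:74, 4:57, 5:86, 6:47, 7:35, 8:45, 9:7.
h = 14 is already in the table at j=1, so x = 1.
Check: 14^1 ≡ 14 (mod 89).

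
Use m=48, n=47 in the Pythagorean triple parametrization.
(95, 4512, 4513)

Euclid's formula: a = m² - n², b = 2mn, c = m² + n²
m = 48, n = 47
a = 48² - 47² = 2304 - 2209 = 95
b = 2 × 48 × 47 = 4512
c = 48² + 47² = 2304 + 2209 = 4513
Verification: 95² + 4512² = 9025 + 20358144 = 20367169 = 4513² ✓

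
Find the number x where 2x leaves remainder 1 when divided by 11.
6

gcd(2, 11) = 1, so the inverse exists.
Extended Euclidean algorithm on (11, 2):
11 = 5 × 2 + 1  ⟹  1 = (1)·11 + (-5)·2
So (-5)·2 ≡ 1 (mod 11), i.e. 2^(-1) ≡ -5 ≡ 6 (mod 11).
Check: 2 × 6 = 12 ≡ 1 (mod 11)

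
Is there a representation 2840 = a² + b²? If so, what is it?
Not possible

Factorization: 2840 = 2^3 × 5 × 71
By Fermat: n is sum of two squares iff every prime p ≡ 3 (mod 4) appears to even power.
Prime(s) ≡ 3 (mod 4) with odd exponent: [(71, 1)]
Therefore 2840 cannot be expressed as a² + b².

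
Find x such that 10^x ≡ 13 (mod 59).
23

Baby-step giant-step with step n = ⌈√59⌉ = 8.
Baby steps 10^j mod 59 (j:value) for j=0..7: 0:1, 1:10, 2:41, 3:56, 4:29, 5:54, 6:9, 7:31.
Giant-step multiplier: 10^(-8) ≡ 10^(58-8) = 10^50 ≡ 4 (mod 59).
Giant steps γ_i = 13·4^i mod 59: γ_0=13, γ_1=52, γ_2=31 (in table at j=7).
x = i·n + j = 2·8 + 7 = 23.
Check: 10^23 ≡ 13 (mod 59).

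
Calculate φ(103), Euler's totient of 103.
102

103 = 103
φ(n) = n × ∏(1 - 1/p) for each prime p dividing n
φ(103) = 103 × (1 - 1/103) = 102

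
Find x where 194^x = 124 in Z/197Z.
193

Baby-step giant-step with step n = ⌈√197⌉ = 15.
Baby steps 194^j mod 197 (j:value) for j=0..14: 0:1, 1:194, 2:9, 3:170, 4:81, 5:151, 6:138, 7:177, 8:60, 9:17, 10:146, 11:153, 12:132, 13:195, 14:6.
Giant-step multiplier: 194^(-15) ≡ 194^(196-15) = 194^181 ≡ 186 (mod 197).
Giant steps γ_i = 124·186^i mod 197: γ_0=124, γ_1=15, γ_2=32, γ_3=42, γ_4=129, γ_5=157, γ_6=46, γ_7=85, γ_8=50, γ_9=41, γ_10=140, γ_11=36, γ_12=195 (in table at j=13).
x = i·n + j = 12·15 + 13 = 193.
Check: 194^193 ≡ 124 (mod 197).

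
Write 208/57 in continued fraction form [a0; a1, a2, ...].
[3; 1, 1, 1, 5, 1, 2]

Euclidean algorithm steps:
208 = 3 × 57 + 37
57 = 1 × 37 + 20
37 = 1 × 20 + 17
20 = 1 × 17 + 3
17 = 5 × 3 + 2
3 = 1 × 2 + 1
2 = 2 × 1 + 0
Continued fraction: [3; 1, 1, 1, 5, 1, 2]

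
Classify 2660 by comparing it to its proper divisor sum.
abundant

Proper divisors of 2660: sum = 1 + 2 + 4 + 5 + 7 + 10 + 14 + 19 + ... + 380 + 532 + 665 + 1330 (23 divisors) = 4060
Since 4060 > 2660, 2660 is abundant.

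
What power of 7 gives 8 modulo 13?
9

Baby-step giant-step with step n = ⌈√13⌉ = 4.
Baby steps 7^j mod 13 (j:value) for j=0..3: 0:1, 1:7, 2:10, 3:5.
Giant-step multiplier: 7^(-4) ≡ 7^(12-4) = 7^8 ≡ 3 (mod 13).
Giant steps γ_i = 8·3^i mod 13: γ_0=8, γ_1=11, γ_2=7 (in table at j=1).
x = i·n + j = 2·4 + 1 = 9.
Check: 7^9 ≡ 8 (mod 13).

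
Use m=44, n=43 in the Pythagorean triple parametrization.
(87, 3784, 3785)

Euclid's formula: a = m² - n², b = 2mn, c = m² + n²
m = 44, n = 43
a = 44² - 43² = 1936 - 1849 = 87
b = 2 × 44 × 43 = 3784
c = 44² + 43² = 1936 + 1849 = 3785
Verification: 87² + 3784² = 7569 + 14318656 = 14326225 = 3785² ✓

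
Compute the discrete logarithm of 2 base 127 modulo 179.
33

Baby-step giant-step with step n = ⌈√179⌉ = 14.
Baby steps 127^j mod 179 (j:value) for j=0..13: 0:1, 1:127, 2:19, 3:86, 4:3, 5:23, 6:57, 7:79, 8:9, 9:69, 10:171, 11:58, 12:27, 13:28.
Giant-step multiplier: 127^(-14) ≡ 127^(178-14) = 127^164 ≡ 82 (mod 179).
Giant steps γ_i = 2·82^i mod 179: γ_0=2, γ_1=164, γ_2=23 (in table at j=5).
x = i·n + j = 2·14 + 5 = 33.
Check: 127^33 ≡ 2 (mod 179).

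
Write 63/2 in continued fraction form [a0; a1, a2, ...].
[31; 2]

Euclidean algorithm steps:
63 = 31 × 2 + 1
2 = 2 × 1 + 0
Continued fraction: [31; 2]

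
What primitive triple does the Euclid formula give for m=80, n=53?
(3591, 8480, 9209)

Euclid's formula: a = m² - n², b = 2mn, c = m² + n²
m = 80, n = 53
a = 80² - 53² = 6400 - 2809 = 3591
b = 2 × 80 × 53 = 8480
c = 80² + 53² = 6400 + 2809 = 9209
Verification: 3591² + 8480² = 12895281 + 71910400 = 84805681 = 9209² ✓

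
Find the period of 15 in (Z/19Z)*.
18

19 is prime, so ord(15) divides φ(19) = 18.
Divisors of 18: 1, 2, 3, 6, 9, 18.
Repeated squaring: 15^1 ≡ 15, 15^2 ≡ 16, 15^4 ≡ 9, 15^8 ≡ 5, 15^16 ≡ 6 (mod 19).
Test 15^d mod 19 for each divisor d in increasing order:
15^1 ≡ 15
15^2 ≡ 16
15^3 = 15^2·15^1 ≡ 12
15^6 = 15^4·15^2 ≡ 11
15^9 = 15^8·15^1 ≡ 18
15^18 = 15^16·15^2 ≡ 1  ← first divisor giving 1
The order is 18.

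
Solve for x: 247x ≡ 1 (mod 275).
108

gcd(247, 275) = 1, so the inverse exists.
Extended Euclidean algorithm on (275, 247):
275 = 1 × 247 + 28  ⟹  28 = (1)·275 + (-1)·247
247 = 8 × 28 + 23  ⟹  23 = (-8)·275 + (9)·247
28 = 1 × 23 + 5  ⟹  5 = (9)·275 + (-10)·247
23 = 4 × 5 + 3  ⟹  3 = (-44)·275 + (49)·247
5 = 1 × 3 + 2  ⟹  2 = (53)·275 + (-59)·247
3 = 1 × 2 + 1  ⟹  1 = (-97)·275 + (108)·247
So (108)·247 ≡ 1 (mod 275), i.e. 247^(-1) ≡ 108 (mod 275).
Check: 247 × 108 = 26676 ≡ 1 (mod 275)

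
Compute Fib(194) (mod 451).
443

Matrix identity: Q^n = [[F_(n+1), F_n], [F_n, F_(n-1)]] with Q = [[1,1],[1,0]].
n = 194 = 11000010₂. Square-and-multiply, entries mod 451:
Q^1 = [[1,1],[1,0]]
Q^3 = (Q^1)²·Q = [[3,2],[2,1]]
Q^6 = (Q^3)² = [[13,8],[8,5]]
Q^12 = (Q^6)² = [[233,144],[144,89]]
Q^24 = (Q^12)² = [[159,366],[366,244]]
Q^48 = (Q^24)² = [[34,21],[21,13]]
Q^97 = (Q^48)²·Q = [[329,244],[244,85]]
Q^194 = (Q^97)² = [[5,443],[443,13]]
F_194 mod 451 = Q^194[0][1] = 443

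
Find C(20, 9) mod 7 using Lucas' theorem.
2

Using Lucas' theorem:
Write n=20 and k=9 in base 7:
n in base 7: [2, 6]
k in base 7: [1, 2]
C(20,9) mod 7 = ∏ C(n_i, k_i) mod 7
Digit binomials (mod 7): C(2,1) = 2; C(6,2) = 15 ≡ 1
Product: 2 × 1 = 2 ≡ 2 (mod 7)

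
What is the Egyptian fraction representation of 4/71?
1/18 + 1/1278

Greedy algorithm:
4/71: ceiling(71/4) = 18, use 1/18
1/1278: ceiling(1278/1) = 1278, use 1/1278
Result: 4/71 = 1/18 + 1/1278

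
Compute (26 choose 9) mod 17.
1

Using Lucas' theorem:
Write n=26 and k=9 in base 17:
n in base 17: [1, 9]
k in base 17: [0, 9]
C(26,9) mod 17 = ∏ C(n_i, k_i) mod 17
Digit binomials (mod 17): C(1,0) = 1; C(9,9) = 1
Product: 1 × 1 = 1 ≡ 1 (mod 17)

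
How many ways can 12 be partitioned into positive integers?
77

p(n) counts ways to write n as a sum of positive integers (order ignored).
Euler's pentagonal recurrence: p(k) = p(k-1) + p(k-2) - p(k-5) - p(k-7) + p(k-12) + p(k-15) - ... (offsets j(3j∓1)/2, signs ++--, p(0)=1, p(<0)=0).
DP table for k = 0..11: p(0)=1, p(1)=1, p(2)=2, p(3)=3, p(4)=5, p(5)=7, p(6)=11, p(7)=15, p(8)=22, p(9)=30, p(10)=42, p(11)=56.
Final step: p(12) = p(11) + p(10) - p(7) - p(5) + p(0)
= 56 + 42 - 15 - 7 + 1
= 77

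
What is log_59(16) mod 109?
60

Baby-step giant-step with step n = ⌈√109⌉ = 11.
Baby steps 59^j mod 109 (j:value) for j=0..10: 0:1, 1:59, 2:102, 3:23, 4:49, 5:57, 6:93, 7:37, 8:3, 9:68, 10:88.
Giant-step multiplier: 59^(-11) ≡ 59^(108-11) = 59^97 ≡ 79 (mod 109).
Giant steps γ_i = 16·79^i mod 109: γ_0=16, γ_1=65, γ_2=12, γ_3=76, γ_4=9, γ_5=57 (in table at j=5).
x = i·n + j = 5·11 + 5 = 60.
Check: 59^60 ≡ 16 (mod 109).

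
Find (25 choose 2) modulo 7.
6

Using Lucas' theorem:
Write n=25 and k=2 in base 7:
n in base 7: [3, 4]
k in base 7: [0, 2]
C(25,2) mod 7 = ∏ C(n_i, k_i) mod 7
Digit binomials (mod 7): C(3,0) = 1; C(4,2) = 6
Product: 1 × 6 = 6 ≡ 6 (mod 7)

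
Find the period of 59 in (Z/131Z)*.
65

131 is prime, so ord(59) divides φ(131) = 130.
Divisors of 130: 1, 2, 5, 10, 13, 26, 65, 130.
Repeated squaring: 59^1 ≡ 59, 59^2 ≡ 75, 59^4 ≡ 123, 59^8 ≡ 64, 59^16 ≡ 35, 59^32 ≡ 46, 59^64 ≡ 20, 59^128 ≡ 7 (mod 131).
Test 59^d mod 131 for each divisor d in increasing order:
59^1 ≡ 59
59^2 ≡ 75
59^5 = 59^4·59^1 ≡ 52
59^10 = 59^8·59^2 ≡ 84
59^13 = 59^8·59^4·59^1 ≡ 53
59^26 = 59^16·59^8·59^2 ≡ 58
59^65 = 59^64·59^1 ≡ 1  ← first divisor giving 1
The order is 65.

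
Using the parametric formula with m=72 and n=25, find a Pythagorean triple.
(4559, 3600, 5809)

Euclid's formula: a = m² - n², b = 2mn, c = m² + n²
m = 72, n = 25
a = 72² - 25² = 5184 - 625 = 4559
b = 2 × 72 × 25 = 3600
c = 72² + 25² = 5184 + 625 = 5809
Verification: 4559² + 3600² = 20784481 + 12960000 = 33744481 = 5809² ✓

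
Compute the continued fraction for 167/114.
[1; 2, 6, 1, 1, 1, 2]

Euclidean algorithm steps:
167 = 1 × 114 + 53
114 = 2 × 53 + 8
53 = 6 × 8 + 5
8 = 1 × 5 + 3
5 = 1 × 3 + 2
3 = 1 × 2 + 1
2 = 2 × 1 + 0
Continued fraction: [1; 2, 6, 1, 1, 1, 2]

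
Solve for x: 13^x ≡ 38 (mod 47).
35

Baby-step giant-step with step n = ⌈√47⌉ = 7.
Baby steps 13^j mod 47 (j:value) for j=0..6: 0:1, 1:13, 2:28, 3:35, 4:32, 5:40, 6:3.
Giant-step multiplier: 13^(-7) ≡ 13^(46-7) = 13^39 ≡ 41 (mod 47).
Giant steps γ_i = 38·41^i mod 47: γ_0=38, γ_1=7, γ_2=5, γ_3=17, γ_4=39, γ_5=1 (in table at j=0).
x = i·n + j = 5·7 + 0 = 35.
Check: 13^35 ≡ 38 (mod 47).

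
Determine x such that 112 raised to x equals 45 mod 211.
166

Baby-step giant-step with step n = ⌈√211⌉ = 15.
Baby steps 112^j mod 211 (j:value) for j=0..14: 0:1, 1:112, 2:95, 3:90, 4:163, 5:110, 6:82, 7:111, 8:194, 9:206, 10:73, 11:158, 12:183, 13:29, 14:83.
Giant-step multiplier: 112^(-15) ≡ 112^(210-15) = 112^195 ≡ 88 (mod 211).
Giant steps γ_i = 45·88^i mod 211: γ_0=45, γ_1=162, γ_2=119, γ_3=133, γ_4=99, γ_5=61, γ_6=93, γ_7=166, γ_8=49, γ_9=92, γ_10=78, γ_11=112 (in table at j=1).
x = i·n + j = 11·15 + 1 = 166.
Check: 112^166 ≡ 45 (mod 211).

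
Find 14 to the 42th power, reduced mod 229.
53

Repeated squaring. Binary of 42 = 101010.
14^1 ≡ 14 (mod 229); 14^2 ≡ 196 (mod 229); 14^4 ≡ 173 (mod 229); 14^8 ≡ 159 (mod 229); 14^16 ≡ 91 (mod 229); 14^32 ≡ 37 (mod 229)
14^42 = 14^2 × 14^8 × 14^32 ≡ 53 (mod 229)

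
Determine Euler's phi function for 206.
102

206 = 2 × 103
φ(n) = n × ∏(1 - 1/p) for each prime p dividing n
φ(206) = 206 × (1 - 1/2) × (1 - 1/103) = 102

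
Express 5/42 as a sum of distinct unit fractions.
1/9 + 1/126

Greedy algorithm:
5/42: ceiling(42/5) = 9, use 1/9
1/126: ceiling(126/1) = 126, use 1/126
Result: 5/42 = 1/9 + 1/126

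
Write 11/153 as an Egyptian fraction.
1/14 + 1/2142

Greedy algorithm:
11/153: ceiling(153/11) = 14, use 1/14
1/2142: ceiling(2142/1) = 2142, use 1/2142
Result: 11/153 = 1/14 + 1/2142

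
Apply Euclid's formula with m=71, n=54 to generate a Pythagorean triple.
(2125, 7668, 7957)

Euclid's formula: a = m² - n², b = 2mn, c = m² + n²
m = 71, n = 54
a = 71² - 54² = 5041 - 2916 = 2125
b = 2 × 71 × 54 = 7668
c = 71² + 54² = 5041 + 2916 = 7957
Verification: 2125² + 7668² = 4515625 + 58798224 = 63313849 = 7957² ✓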